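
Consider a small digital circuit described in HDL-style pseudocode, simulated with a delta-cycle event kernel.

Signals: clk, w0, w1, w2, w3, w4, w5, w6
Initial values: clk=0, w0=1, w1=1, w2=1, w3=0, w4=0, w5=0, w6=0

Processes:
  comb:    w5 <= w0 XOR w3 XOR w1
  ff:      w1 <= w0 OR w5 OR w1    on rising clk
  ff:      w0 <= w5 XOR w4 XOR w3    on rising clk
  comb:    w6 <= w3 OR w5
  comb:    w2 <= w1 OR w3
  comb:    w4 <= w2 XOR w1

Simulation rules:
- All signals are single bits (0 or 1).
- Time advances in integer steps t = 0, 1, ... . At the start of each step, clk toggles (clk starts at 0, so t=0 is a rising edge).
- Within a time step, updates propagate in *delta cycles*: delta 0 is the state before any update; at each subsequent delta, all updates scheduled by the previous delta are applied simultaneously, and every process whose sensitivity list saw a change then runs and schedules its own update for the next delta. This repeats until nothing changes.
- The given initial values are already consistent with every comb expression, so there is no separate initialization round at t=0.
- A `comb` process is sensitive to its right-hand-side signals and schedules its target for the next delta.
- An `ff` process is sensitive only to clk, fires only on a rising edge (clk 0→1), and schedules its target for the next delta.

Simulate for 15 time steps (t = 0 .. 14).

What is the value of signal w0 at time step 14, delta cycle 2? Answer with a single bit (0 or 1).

t0.Δ0 w3=0 w0=1 w6=0 w4=0 w1=1 w5=0 clk=0 w2=1
t0.Δ1 w3=0 w0=1 w6=0 w4=0 w1=1 w5=0 clk=1 w2=1
t0.Δ2 w3=0 w0=0 w6=0 w4=0 w1=1 w5=0 clk=1 w2=1
t0.Δ3 w3=0 w0=0 w6=0 w4=0 w1=1 w5=1 clk=1 w2=1
t0.Δ4 w3=0 w0=0 w6=1 w4=0 w1=1 w5=1 clk=1 w2=1
t1.Δ0 w3=0 w0=0 w6=1 w4=0 w1=1 w5=1 clk=1 w2=1
t1.Δ1 w3=0 w0=0 w6=1 w4=0 w1=1 w5=1 clk=0 w2=1
t2.Δ0 w3=0 w0=0 w6=1 w4=0 w1=1 w5=1 clk=0 w2=1
t2.Δ1 w3=0 w0=0 w6=1 w4=0 w1=1 w5=1 clk=1 w2=1
t2.Δ2 w3=0 w0=1 w6=1 w4=0 w1=1 w5=1 clk=1 w2=1
t2.Δ3 w3=0 w0=1 w6=1 w4=0 w1=1 w5=0 clk=1 w2=1
t2.Δ4 w3=0 w0=1 w6=0 w4=0 w1=1 w5=0 clk=1 w2=1
t3.Δ0 w3=0 w0=1 w6=0 w4=0 w1=1 w5=0 clk=1 w2=1
t3.Δ1 w3=0 w0=1 w6=0 w4=0 w1=1 w5=0 clk=0 w2=1
t4.Δ0 w3=0 w0=1 w6=0 w4=0 w1=1 w5=0 clk=0 w2=1
t4.Δ1 w3=0 w0=1 w6=0 w4=0 w1=1 w5=0 clk=1 w2=1
t4.Δ2 w3=0 w0=0 w6=0 w4=0 w1=1 w5=0 clk=1 w2=1
t4.Δ3 w3=0 w0=0 w6=0 w4=0 w1=1 w5=1 clk=1 w2=1
t4.Δ4 w3=0 w0=0 w6=1 w4=0 w1=1 w5=1 clk=1 w2=1
t5.Δ0 w3=0 w0=0 w6=1 w4=0 w1=1 w5=1 clk=1 w2=1
t5.Δ1 w3=0 w0=0 w6=1 w4=0 w1=1 w5=1 clk=0 w2=1
t6.Δ0 w3=0 w0=0 w6=1 w4=0 w1=1 w5=1 clk=0 w2=1
t6.Δ1 w3=0 w0=0 w6=1 w4=0 w1=1 w5=1 clk=1 w2=1
t6.Δ2 w3=0 w0=1 w6=1 w4=0 w1=1 w5=1 clk=1 w2=1
t6.Δ3 w3=0 w0=1 w6=1 w4=0 w1=1 w5=0 clk=1 w2=1
t6.Δ4 w3=0 w0=1 w6=0 w4=0 w1=1 w5=0 clk=1 w2=1
t7.Δ0 w3=0 w0=1 w6=0 w4=0 w1=1 w5=0 clk=1 w2=1
t7.Δ1 w3=0 w0=1 w6=0 w4=0 w1=1 w5=0 clk=0 w2=1
t8.Δ0 w3=0 w0=1 w6=0 w4=0 w1=1 w5=0 clk=0 w2=1
t8.Δ1 w3=0 w0=1 w6=0 w4=0 w1=1 w5=0 clk=1 w2=1
t8.Δ2 w3=0 w0=0 w6=0 w4=0 w1=1 w5=0 clk=1 w2=1
t8.Δ3 w3=0 w0=0 w6=0 w4=0 w1=1 w5=1 clk=1 w2=1
t8.Δ4 w3=0 w0=0 w6=1 w4=0 w1=1 w5=1 clk=1 w2=1
t9.Δ0 w3=0 w0=0 w6=1 w4=0 w1=1 w5=1 clk=1 w2=1
t9.Δ1 w3=0 w0=0 w6=1 w4=0 w1=1 w5=1 clk=0 w2=1
t10.Δ0 w3=0 w0=0 w6=1 w4=0 w1=1 w5=1 clk=0 w2=1
t10.Δ1 w3=0 w0=0 w6=1 w4=0 w1=1 w5=1 clk=1 w2=1
t10.Δ2 w3=0 w0=1 w6=1 w4=0 w1=1 w5=1 clk=1 w2=1
t10.Δ3 w3=0 w0=1 w6=1 w4=0 w1=1 w5=0 clk=1 w2=1
t10.Δ4 w3=0 w0=1 w6=0 w4=0 w1=1 w5=0 clk=1 w2=1
t11.Δ0 w3=0 w0=1 w6=0 w4=0 w1=1 w5=0 clk=1 w2=1
t11.Δ1 w3=0 w0=1 w6=0 w4=0 w1=1 w5=0 clk=0 w2=1
t12.Δ0 w3=0 w0=1 w6=0 w4=0 w1=1 w5=0 clk=0 w2=1
t12.Δ1 w3=0 w0=1 w6=0 w4=0 w1=1 w5=0 clk=1 w2=1
t12.Δ2 w3=0 w0=0 w6=0 w4=0 w1=1 w5=0 clk=1 w2=1
t12.Δ3 w3=0 w0=0 w6=0 w4=0 w1=1 w5=1 clk=1 w2=1
t12.Δ4 w3=0 w0=0 w6=1 w4=0 w1=1 w5=1 clk=1 w2=1
t13.Δ0 w3=0 w0=0 w6=1 w4=0 w1=1 w5=1 clk=1 w2=1
t13.Δ1 w3=0 w0=0 w6=1 w4=0 w1=1 w5=1 clk=0 w2=1
t14.Δ0 w3=0 w0=0 w6=1 w4=0 w1=1 w5=1 clk=0 w2=1
t14.Δ1 w3=0 w0=0 w6=1 w4=0 w1=1 w5=1 clk=1 w2=1
t14.Δ2 w3=0 w0=1 w6=1 w4=0 w1=1 w5=1 clk=1 w2=1
t14.Δ3 w3=0 w0=1 w6=1 w4=0 w1=1 w5=0 clk=1 w2=1
t14.Δ4 w3=0 w0=1 w6=0 w4=0 w1=1 w5=0 clk=1 w2=1

1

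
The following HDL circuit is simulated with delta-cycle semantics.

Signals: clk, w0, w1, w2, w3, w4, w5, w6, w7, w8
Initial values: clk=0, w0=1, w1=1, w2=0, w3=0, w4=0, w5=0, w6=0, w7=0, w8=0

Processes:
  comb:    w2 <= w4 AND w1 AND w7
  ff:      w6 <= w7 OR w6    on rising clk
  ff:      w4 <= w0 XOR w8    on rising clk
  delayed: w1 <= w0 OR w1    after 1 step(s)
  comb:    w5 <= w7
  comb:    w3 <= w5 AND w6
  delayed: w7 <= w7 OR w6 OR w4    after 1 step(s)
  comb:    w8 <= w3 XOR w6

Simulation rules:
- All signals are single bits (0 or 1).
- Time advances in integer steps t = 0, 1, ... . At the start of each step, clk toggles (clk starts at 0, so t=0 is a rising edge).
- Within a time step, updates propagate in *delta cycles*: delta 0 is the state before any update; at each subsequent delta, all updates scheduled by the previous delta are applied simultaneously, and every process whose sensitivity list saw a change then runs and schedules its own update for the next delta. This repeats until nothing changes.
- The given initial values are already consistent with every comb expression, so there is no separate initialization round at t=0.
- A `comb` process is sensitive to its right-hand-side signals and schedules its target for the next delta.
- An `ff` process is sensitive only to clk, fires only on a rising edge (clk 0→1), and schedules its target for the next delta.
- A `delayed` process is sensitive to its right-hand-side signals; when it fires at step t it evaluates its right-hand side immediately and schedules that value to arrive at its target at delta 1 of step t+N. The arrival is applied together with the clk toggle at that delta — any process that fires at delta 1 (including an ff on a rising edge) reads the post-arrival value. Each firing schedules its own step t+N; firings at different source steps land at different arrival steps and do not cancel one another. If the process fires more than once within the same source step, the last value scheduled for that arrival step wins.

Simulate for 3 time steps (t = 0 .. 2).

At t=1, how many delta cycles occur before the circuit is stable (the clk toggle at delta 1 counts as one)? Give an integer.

t0.Δ0 w1=1 w5=0 w8=0 w4=0 w7=0 w0=1 w6=0 w2=0 w3=0 clk=0
t0.Δ1 w1=1 w5=0 w8=0 w4=0 w7=0 w0=1 w6=0 w2=0 w3=0 clk=1
t0.Δ2 w1=1 w5=0 w8=0 w4=1 w7=0 w0=1 w6=0 w2=0 w3=0 clk=1
t1.Δ0 w1=1 w5=0 w8=0 w4=1 w7=0 w0=1 w6=0 w2=0 w3=0 clk=1
t1.Δ1 w1=1 w5=0 w8=0 w4=1 w7=1 w0=1 w6=0 w2=0 w3=0 clk=0
t1.Δ2 w1=1 w5=1 w8=0 w4=1 w7=1 w0=1 w6=0 w2=1 w3=0 clk=0
t2.Δ0 w1=1 w5=1 w8=0 w4=1 w7=1 w0=1 w6=0 w2=1 w3=0 clk=0
t2.Δ1 w1=1 w5=1 w8=0 w4=1 w7=1 w0=1 w6=0 w2=1 w3=0 clk=1
t2.Δ2 w1=1 w5=1 w8=0 w4=1 w7=1 w0=1 w6=1 w2=1 w3=0 clk=1
t2.Δ3 w1=1 w5=1 w8=1 w4=1 w7=1 w0=1 w6=1 w2=1 w3=1 clk=1
t2.Δ4 w1=1 w5=1 w8=0 w4=1 w7=1 w0=1 w6=1 w2=1 w3=1 clk=1

2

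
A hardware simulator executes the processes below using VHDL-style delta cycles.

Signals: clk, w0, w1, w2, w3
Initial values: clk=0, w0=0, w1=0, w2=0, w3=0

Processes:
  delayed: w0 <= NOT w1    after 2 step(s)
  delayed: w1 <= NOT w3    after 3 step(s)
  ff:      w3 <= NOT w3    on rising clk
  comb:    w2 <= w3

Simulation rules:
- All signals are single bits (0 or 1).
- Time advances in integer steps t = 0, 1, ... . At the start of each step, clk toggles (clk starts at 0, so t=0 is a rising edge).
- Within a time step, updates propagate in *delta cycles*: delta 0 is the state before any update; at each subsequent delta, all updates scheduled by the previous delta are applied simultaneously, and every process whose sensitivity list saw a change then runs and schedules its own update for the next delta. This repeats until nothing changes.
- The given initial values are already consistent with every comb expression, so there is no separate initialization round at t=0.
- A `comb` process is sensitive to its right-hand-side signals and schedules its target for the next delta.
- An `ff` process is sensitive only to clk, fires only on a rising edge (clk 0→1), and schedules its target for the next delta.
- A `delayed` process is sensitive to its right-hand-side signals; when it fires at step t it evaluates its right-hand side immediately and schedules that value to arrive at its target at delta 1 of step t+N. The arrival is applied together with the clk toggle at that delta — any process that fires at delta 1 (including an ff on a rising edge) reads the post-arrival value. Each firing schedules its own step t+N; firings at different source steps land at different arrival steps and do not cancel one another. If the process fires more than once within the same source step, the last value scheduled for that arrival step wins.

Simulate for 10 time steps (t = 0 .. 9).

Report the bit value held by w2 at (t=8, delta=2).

t=0 Δ0: clk=0 w0=0 w2=0 w1=0 w3=0
  Δ1: clk:0→1
  Δ2: w3:0→1
  Δ3: w2:0→1
  (3Δ to stable)
t=1 Δ0: clk=1 w0=0 w2=1 w1=0 w3=1
  Δ1: clk:1→0
  (1Δ to stable)
t=2 Δ0: clk=0 w0=0 w2=1 w1=0 w3=1
  Δ1: clk:0→1
  Δ2: w3:1→0
  Δ3: w2:1→0
  (3Δ to stable)
t=3 Δ0: clk=1 w0=0 w2=0 w1=0 w3=0
  Δ1: clk:1→0
  (1Δ to stable)
t=4 Δ0: clk=0 w0=0 w2=0 w1=0 w3=0
  Δ1: clk:0→1
  Δ2: w3:0→1
  Δ3: w2:0→1
  (3Δ to stable)
t=5 Δ0: clk=1 w0=0 w2=1 w1=0 w3=1
  Δ1: clk:1→0, w1:0→1
  (1Δ to stable)
t=6 Δ0: clk=0 w0=0 w2=1 w1=1 w3=1
  Δ1: clk:0→1
  Δ2: w3:1→0
  Δ3: w2:1→0
  (3Δ to stable)
t=7 Δ0: clk=1 w0=0 w2=0 w1=1 w3=0
  Δ1: clk:1→0, w1:1→0
  (1Δ to stable)
t=8 Δ0: clk=0 w0=0 w2=0 w1=0 w3=0
  Δ1: clk:0→1
  Δ2: w3:0→1
  Δ3: w2:0→1
  (3Δ to stable)
t=9 Δ0: clk=1 w0=0 w2=1 w1=0 w3=1
  Δ1: clk:1→0, w0:0→1, w1:0→1
  (1Δ to stable)

0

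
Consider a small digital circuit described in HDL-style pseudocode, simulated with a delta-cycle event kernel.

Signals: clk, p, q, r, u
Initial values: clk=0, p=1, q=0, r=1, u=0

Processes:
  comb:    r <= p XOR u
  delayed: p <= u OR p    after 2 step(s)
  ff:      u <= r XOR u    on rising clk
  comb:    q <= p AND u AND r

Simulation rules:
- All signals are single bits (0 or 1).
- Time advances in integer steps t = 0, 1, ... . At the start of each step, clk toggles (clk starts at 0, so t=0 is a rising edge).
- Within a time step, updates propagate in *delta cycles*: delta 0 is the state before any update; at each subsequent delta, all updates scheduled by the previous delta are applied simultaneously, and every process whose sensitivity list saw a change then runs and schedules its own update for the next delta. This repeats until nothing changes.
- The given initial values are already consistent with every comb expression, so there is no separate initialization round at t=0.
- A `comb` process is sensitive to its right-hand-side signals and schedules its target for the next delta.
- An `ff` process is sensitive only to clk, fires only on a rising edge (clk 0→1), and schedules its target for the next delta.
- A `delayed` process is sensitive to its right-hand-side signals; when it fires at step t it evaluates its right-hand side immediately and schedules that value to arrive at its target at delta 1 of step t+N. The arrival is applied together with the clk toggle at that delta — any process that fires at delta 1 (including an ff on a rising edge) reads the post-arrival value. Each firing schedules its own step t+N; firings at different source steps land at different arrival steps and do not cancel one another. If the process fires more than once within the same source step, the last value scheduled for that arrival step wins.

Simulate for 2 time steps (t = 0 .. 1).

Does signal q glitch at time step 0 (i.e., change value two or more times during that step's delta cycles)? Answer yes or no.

yes

t=0 Δ0: r=1 clk=0 q=0 u=0 p=1
  Δ1: clk:0→1
  Δ2: u:0→1
  Δ3: r:1→0, q:0→1
  Δ4: q:1→0
  (4Δ to stable)
t=1 Δ0: r=0 clk=1 q=0 u=1 p=1
  Δ1: clk:1→0
  (1Δ to stable)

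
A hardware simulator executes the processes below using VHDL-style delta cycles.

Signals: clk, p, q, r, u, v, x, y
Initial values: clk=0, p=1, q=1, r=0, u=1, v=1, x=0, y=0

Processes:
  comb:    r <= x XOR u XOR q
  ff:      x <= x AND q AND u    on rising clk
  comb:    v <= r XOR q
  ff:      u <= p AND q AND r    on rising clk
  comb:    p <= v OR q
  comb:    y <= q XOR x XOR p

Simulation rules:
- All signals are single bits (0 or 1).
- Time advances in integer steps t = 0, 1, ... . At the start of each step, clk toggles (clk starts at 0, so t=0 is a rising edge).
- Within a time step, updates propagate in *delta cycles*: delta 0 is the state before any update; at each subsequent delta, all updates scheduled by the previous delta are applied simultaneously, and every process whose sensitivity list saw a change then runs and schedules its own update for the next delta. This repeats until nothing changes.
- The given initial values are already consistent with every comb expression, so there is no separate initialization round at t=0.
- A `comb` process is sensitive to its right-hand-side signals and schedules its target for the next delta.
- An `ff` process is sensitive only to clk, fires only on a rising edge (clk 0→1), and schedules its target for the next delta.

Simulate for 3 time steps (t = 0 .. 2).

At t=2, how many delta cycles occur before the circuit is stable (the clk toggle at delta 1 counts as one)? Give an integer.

4

t0.Δ0 v=1 clk=0 y=0 u=1 x=0 r=0 p=1 q=1
t0.Δ1 v=1 clk=1 y=0 u=1 x=0 r=0 p=1 q=1
t0.Δ2 v=1 clk=1 y=0 u=0 x=0 r=0 p=1 q=1
t0.Δ3 v=1 clk=1 y=0 u=0 x=0 r=1 p=1 q=1
t0.Δ4 v=0 clk=1 y=0 u=0 x=0 r=1 p=1 q=1
t1.Δ0 v=0 clk=1 y=0 u=0 x=0 r=1 p=1 q=1
t1.Δ1 v=0 clk=0 y=0 u=0 x=0 r=1 p=1 q=1
t2.Δ0 v=0 clk=0 y=0 u=0 x=0 r=1 p=1 q=1
t2.Δ1 v=0 clk=1 y=0 u=0 x=0 r=1 p=1 q=1
t2.Δ2 v=0 clk=1 y=0 u=1 x=0 r=1 p=1 q=1
t2.Δ3 v=0 clk=1 y=0 u=1 x=0 r=0 p=1 q=1
t2.Δ4 v=1 clk=1 y=0 u=1 x=0 r=0 p=1 q=1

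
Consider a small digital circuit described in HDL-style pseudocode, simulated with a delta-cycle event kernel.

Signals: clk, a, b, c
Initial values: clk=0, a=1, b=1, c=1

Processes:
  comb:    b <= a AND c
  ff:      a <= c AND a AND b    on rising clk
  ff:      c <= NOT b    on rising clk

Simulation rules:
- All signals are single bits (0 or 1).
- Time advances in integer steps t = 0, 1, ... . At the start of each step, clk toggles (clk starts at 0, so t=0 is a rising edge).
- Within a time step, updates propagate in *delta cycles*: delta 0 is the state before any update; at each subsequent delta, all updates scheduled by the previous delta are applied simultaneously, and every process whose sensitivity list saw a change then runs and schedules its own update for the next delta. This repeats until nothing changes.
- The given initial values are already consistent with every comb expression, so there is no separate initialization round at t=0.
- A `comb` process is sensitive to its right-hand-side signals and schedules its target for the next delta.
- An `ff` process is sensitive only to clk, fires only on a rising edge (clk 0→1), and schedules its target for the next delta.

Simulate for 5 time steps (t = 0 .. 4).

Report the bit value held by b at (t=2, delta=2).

t0.Δ0 clk=0 c=1 a=1 b=1
t0.Δ1 clk=1 c=1 a=1 b=1
t0.Δ2 clk=1 c=0 a=1 b=1
t0.Δ3 clk=1 c=0 a=1 b=0
t1.Δ0 clk=1 c=0 a=1 b=0
t1.Δ1 clk=0 c=0 a=1 b=0
t2.Δ0 clk=0 c=0 a=1 b=0
t2.Δ1 clk=1 c=0 a=1 b=0
t2.Δ2 clk=1 c=1 a=0 b=0
t3.Δ0 clk=1 c=1 a=0 b=0
t3.Δ1 clk=0 c=1 a=0 b=0
t4.Δ0 clk=0 c=1 a=0 b=0
t4.Δ1 clk=1 c=1 a=0 b=0

0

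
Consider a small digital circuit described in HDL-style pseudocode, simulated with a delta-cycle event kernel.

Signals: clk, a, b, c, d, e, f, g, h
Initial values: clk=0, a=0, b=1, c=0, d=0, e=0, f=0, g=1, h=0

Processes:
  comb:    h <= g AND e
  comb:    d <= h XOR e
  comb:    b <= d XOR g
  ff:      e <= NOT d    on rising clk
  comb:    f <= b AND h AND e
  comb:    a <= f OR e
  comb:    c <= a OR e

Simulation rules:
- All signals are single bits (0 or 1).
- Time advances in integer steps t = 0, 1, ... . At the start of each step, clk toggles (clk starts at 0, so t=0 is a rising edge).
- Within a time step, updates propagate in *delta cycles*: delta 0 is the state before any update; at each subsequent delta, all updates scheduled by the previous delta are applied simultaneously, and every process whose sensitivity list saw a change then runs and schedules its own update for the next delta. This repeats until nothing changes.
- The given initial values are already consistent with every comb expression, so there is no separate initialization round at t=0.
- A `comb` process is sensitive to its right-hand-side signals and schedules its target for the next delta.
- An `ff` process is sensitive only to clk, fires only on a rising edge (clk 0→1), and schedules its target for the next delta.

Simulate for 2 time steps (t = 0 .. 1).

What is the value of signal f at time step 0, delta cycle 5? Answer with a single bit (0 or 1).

t0.Δ0 g=1 d=0 clk=0 f=0 e=0 h=0 b=1 c=0 a=0
t0.Δ1 g=1 d=0 clk=1 f=0 e=0 h=0 b=1 c=0 a=0
t0.Δ2 g=1 d=0 clk=1 f=0 e=1 h=0 b=1 c=0 a=0
t0.Δ3 g=1 d=1 clk=1 f=0 e=1 h=1 b=1 c=1 a=1
t0.Δ4 g=1 d=0 clk=1 f=1 e=1 h=1 b=0 c=1 a=1
t0.Δ5 g=1 d=0 clk=1 f=0 e=1 h=1 b=1 c=1 a=1
t0.Δ6 g=1 d=0 clk=1 f=1 e=1 h=1 b=1 c=1 a=1
t1.Δ0 g=1 d=0 clk=1 f=1 e=1 h=1 b=1 c=1 a=1
t1.Δ1 g=1 d=0 clk=0 f=1 e=1 h=1 b=1 c=1 a=1

0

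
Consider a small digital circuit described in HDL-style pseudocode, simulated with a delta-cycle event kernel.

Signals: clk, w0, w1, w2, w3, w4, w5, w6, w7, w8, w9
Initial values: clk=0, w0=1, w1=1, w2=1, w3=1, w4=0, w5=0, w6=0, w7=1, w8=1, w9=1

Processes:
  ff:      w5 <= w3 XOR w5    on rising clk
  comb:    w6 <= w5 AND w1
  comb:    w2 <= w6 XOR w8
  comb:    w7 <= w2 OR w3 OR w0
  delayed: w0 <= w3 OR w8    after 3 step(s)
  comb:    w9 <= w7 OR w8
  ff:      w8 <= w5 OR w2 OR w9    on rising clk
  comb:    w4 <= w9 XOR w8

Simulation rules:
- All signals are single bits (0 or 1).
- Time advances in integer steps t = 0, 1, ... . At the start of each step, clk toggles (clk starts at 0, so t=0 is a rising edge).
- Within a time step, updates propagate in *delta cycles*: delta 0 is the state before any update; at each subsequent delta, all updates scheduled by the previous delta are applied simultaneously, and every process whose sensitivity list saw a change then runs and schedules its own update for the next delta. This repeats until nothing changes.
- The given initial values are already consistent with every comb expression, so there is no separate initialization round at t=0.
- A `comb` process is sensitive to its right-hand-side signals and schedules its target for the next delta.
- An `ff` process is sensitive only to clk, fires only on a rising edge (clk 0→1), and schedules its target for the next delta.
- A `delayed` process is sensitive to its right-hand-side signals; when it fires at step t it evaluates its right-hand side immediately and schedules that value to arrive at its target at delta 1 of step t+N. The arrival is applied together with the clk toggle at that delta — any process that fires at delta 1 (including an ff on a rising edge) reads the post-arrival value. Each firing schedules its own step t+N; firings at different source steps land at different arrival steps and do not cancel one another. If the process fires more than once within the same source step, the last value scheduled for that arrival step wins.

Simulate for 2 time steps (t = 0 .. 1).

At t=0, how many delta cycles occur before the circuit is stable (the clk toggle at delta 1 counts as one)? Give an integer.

[bits: w4,w0,w2,w1,w6,clk,w8,w5,w9,w3,w7]
t=0: Δ0=01110010111 Δ1=01110110111 Δ2=01110111111 Δ3=01111111111 Δ4=01011111111 | 4Δ
t=1: Δ0=01011111111 Δ1=01011011111 | 1Δ

4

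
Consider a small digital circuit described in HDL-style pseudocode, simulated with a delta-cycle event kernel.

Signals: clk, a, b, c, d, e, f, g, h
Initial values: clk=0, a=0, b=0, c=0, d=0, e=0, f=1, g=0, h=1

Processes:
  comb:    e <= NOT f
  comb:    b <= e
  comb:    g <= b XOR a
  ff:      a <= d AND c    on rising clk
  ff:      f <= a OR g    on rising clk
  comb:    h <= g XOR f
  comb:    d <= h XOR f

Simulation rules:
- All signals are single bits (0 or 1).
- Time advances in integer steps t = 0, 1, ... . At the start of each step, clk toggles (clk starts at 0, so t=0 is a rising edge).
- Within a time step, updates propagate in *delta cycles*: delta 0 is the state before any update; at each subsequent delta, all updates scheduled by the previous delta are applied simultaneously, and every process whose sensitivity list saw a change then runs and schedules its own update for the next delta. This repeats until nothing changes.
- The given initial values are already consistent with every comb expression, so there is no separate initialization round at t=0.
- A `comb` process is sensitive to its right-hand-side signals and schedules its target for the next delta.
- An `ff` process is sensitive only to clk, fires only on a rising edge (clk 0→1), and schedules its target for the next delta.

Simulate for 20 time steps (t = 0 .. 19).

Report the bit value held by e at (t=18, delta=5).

0

[bits: h,e,d,c,g,clk,b,f,a]
t=0: Δ0=100000010 Δ1=100001010 Δ2=100001000 Δ3=011001000 Δ4=010001100 Δ5=010011100 Δ6=110011100 Δ7=111011100 | 7Δ
t=1: Δ0=111011100 Δ1=111010100 | 1Δ
t=2: Δ0=111010100 Δ1=111011100 Δ2=111011110 Δ3=000011110 Δ4=001011010 Δ5=001001010 Δ6=101001010 Δ7=100001010 | 7Δ
t=3: Δ0=100001010 Δ1=100000010 | 1Δ
t=4: Δ0=100000010 Δ1=100001010 Δ2=100001000 Δ3=011001000 Δ4=010001100 Δ5=010011100 Δ6=110011100 Δ7=111011100 | 7Δ
t=5: Δ0=111011100 Δ1=111010100 | 1Δ
t=6: Δ0=111010100 Δ1=111011100 Δ2=111011110 Δ3=000011110 Δ4=001011010 Δ5=001001010 Δ6=101001010 Δ7=100001010 | 7Δ
t=7: Δ0=100001010 Δ1=100000010 | 1Δ
t=8: Δ0=100000010 Δ1=100001010 Δ2=100001000 Δ3=011001000 Δ4=010001100 Δ5=010011100 Δ6=110011100 Δ7=111011100 | 7Δ
t=9: Δ0=111011100 Δ1=111010100 | 1Δ
t=10: Δ0=111010100 Δ1=111011100 Δ2=111011110 Δ3=000011110 Δ4=001011010 Δ5=001001010 Δ6=101001010 Δ7=100001010 | 7Δ
t=11: Δ0=100001010 Δ1=100000010 | 1Δ
t=12: Δ0=100000010 Δ1=100001010 Δ2=100001000 Δ3=011001000 Δ4=010001100 Δ5=010011100 Δ6=110011100 Δ7=111011100 | 7Δ
t=13: Δ0=111011100 Δ1=111010100 | 1Δ
t=14: Δ0=111010100 Δ1=111011100 Δ2=111011110 Δ3=000011110 Δ4=001011010 Δ5=001001010 Δ6=101001010 Δ7=100001010 | 7Δ
t=15: Δ0=100001010 Δ1=100000010 | 1Δ
t=16: Δ0=100000010 Δ1=100001010 Δ2=100001000 Δ3=011001000 Δ4=010001100 Δ5=010011100 Δ6=110011100 Δ7=111011100 | 7Δ
t=17: Δ0=111011100 Δ1=111010100 | 1Δ
t=18: Δ0=111010100 Δ1=111011100 Δ2=111011110 Δ3=000011110 Δ4=001011010 Δ5=001001010 Δ6=101001010 Δ7=100001010 | 7Δ
t=19: Δ0=100001010 Δ1=100000010 | 1Δ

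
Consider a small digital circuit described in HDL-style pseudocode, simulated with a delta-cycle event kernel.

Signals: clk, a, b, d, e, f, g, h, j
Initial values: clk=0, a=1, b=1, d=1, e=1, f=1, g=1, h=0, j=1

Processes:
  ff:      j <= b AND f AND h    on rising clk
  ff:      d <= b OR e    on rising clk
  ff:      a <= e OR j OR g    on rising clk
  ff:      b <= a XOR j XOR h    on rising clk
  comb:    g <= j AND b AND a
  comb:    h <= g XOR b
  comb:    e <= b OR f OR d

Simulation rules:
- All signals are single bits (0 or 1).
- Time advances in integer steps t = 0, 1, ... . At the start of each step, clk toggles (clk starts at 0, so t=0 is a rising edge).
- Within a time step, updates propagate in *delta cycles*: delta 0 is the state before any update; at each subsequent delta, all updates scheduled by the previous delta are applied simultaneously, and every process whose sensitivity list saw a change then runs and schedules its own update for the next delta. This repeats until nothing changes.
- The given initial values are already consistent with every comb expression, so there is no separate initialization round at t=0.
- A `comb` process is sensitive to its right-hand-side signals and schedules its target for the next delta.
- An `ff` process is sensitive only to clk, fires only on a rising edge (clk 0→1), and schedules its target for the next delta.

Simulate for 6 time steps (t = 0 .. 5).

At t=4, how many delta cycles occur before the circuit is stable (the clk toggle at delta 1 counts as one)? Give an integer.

[bits: clk,f,a,g,e,j,d,b,h]
t=0: Δ0=011111110 Δ1=111111110 Δ2=111110100 Δ3=111010101 Δ4=111010100 | 4Δ
t=1: Δ0=111010100 Δ1=011010100 | 1Δ
t=2: Δ0=011010100 Δ1=111010100 Δ2=111010110 Δ3=111010111 | 3Δ
t=3: Δ0=111010111 Δ1=011010111 | 1Δ
t=4: Δ0=011010111 Δ1=111010111 Δ2=111011101 Δ3=111011100 | 3Δ
t=5: Δ0=111011100 Δ1=011011100 | 1Δ

3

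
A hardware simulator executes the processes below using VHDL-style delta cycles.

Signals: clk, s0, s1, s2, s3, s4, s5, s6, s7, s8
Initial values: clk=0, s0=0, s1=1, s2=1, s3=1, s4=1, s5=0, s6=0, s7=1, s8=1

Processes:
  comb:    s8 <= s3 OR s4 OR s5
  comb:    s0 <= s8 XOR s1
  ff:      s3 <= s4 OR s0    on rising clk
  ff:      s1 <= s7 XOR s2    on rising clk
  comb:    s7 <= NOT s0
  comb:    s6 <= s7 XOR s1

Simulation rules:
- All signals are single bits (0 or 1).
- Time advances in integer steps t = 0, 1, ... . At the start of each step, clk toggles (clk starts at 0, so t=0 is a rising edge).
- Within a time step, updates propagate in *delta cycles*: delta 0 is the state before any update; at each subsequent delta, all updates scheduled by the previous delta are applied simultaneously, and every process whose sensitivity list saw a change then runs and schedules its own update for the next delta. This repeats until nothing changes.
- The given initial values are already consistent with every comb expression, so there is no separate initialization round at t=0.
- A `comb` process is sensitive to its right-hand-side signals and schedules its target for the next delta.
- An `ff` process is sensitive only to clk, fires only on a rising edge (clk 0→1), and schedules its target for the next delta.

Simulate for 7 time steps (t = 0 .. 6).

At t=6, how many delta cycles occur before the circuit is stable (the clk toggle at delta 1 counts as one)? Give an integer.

t0.Δ0 s4=1 s3=1 s5=0 s1=1 s2=1 s6=0 s7=1 s0=0 clk=0 s8=1
t0.Δ1 s4=1 s3=1 s5=0 s1=1 s2=1 s6=0 s7=1 s0=0 clk=1 s8=1
t0.Δ2 s4=1 s3=1 s5=0 s1=0 s2=1 s6=0 s7=1 s0=0 clk=1 s8=1
t0.Δ3 s4=1 s3=1 s5=0 s1=0 s2=1 s6=1 s7=1 s0=1 clk=1 s8=1
t0.Δ4 s4=1 s3=1 s5=0 s1=0 s2=1 s6=1 s7=0 s0=1 clk=1 s8=1
t0.Δ5 s4=1 s3=1 s5=0 s1=0 s2=1 s6=0 s7=0 s0=1 clk=1 s8=1
t1.Δ0 s4=1 s3=1 s5=0 s1=0 s2=1 s6=0 s7=0 s0=1 clk=1 s8=1
t1.Δ1 s4=1 s3=1 s5=0 s1=0 s2=1 s6=0 s7=0 s0=1 clk=0 s8=1
t2.Δ0 s4=1 s3=1 s5=0 s1=0 s2=1 s6=0 s7=0 s0=1 clk=0 s8=1
t2.Δ1 s4=1 s3=1 s5=0 s1=0 s2=1 s6=0 s7=0 s0=1 clk=1 s8=1
t2.Δ2 s4=1 s3=1 s5=0 s1=1 s2=1 s6=0 s7=0 s0=1 clk=1 s8=1
t2.Δ3 s4=1 s3=1 s5=0 s1=1 s2=1 s6=1 s7=0 s0=0 clk=1 s8=1
t2.Δ4 s4=1 s3=1 s5=0 s1=1 s2=1 s6=1 s7=1 s0=0 clk=1 s8=1
t2.Δ5 s4=1 s3=1 s5=0 s1=1 s2=1 s6=0 s7=1 s0=0 clk=1 s8=1
t3.Δ0 s4=1 s3=1 s5=0 s1=1 s2=1 s6=0 s7=1 s0=0 clk=1 s8=1
t3.Δ1 s4=1 s3=1 s5=0 s1=1 s2=1 s6=0 s7=1 s0=0 clk=0 s8=1
t4.Δ0 s4=1 s3=1 s5=0 s1=1 s2=1 s6=0 s7=1 s0=0 clk=0 s8=1
t4.Δ1 s4=1 s3=1 s5=0 s1=1 s2=1 s6=0 s7=1 s0=0 clk=1 s8=1
t4.Δ2 s4=1 s3=1 s5=0 s1=0 s2=1 s6=0 s7=1 s0=0 clk=1 s8=1
t4.Δ3 s4=1 s3=1 s5=0 s1=0 s2=1 s6=1 s7=1 s0=1 clk=1 s8=1
t4.Δ4 s4=1 s3=1 s5=0 s1=0 s2=1 s6=1 s7=0 s0=1 clk=1 s8=1
t4.Δ5 s4=1 s3=1 s5=0 s1=0 s2=1 s6=0 s7=0 s0=1 clk=1 s8=1
t5.Δ0 s4=1 s3=1 s5=0 s1=0 s2=1 s6=0 s7=0 s0=1 clk=1 s8=1
t5.Δ1 s4=1 s3=1 s5=0 s1=0 s2=1 s6=0 s7=0 s0=1 clk=0 s8=1
t6.Δ0 s4=1 s3=1 s5=0 s1=0 s2=1 s6=0 s7=0 s0=1 clk=0 s8=1
t6.Δ1 s4=1 s3=1 s5=0 s1=0 s2=1 s6=0 s7=0 s0=1 clk=1 s8=1
t6.Δ2 s4=1 s3=1 s5=0 s1=1 s2=1 s6=0 s7=0 s0=1 clk=1 s8=1
t6.Δ3 s4=1 s3=1 s5=0 s1=1 s2=1 s6=1 s7=0 s0=0 clk=1 s8=1
t6.Δ4 s4=1 s3=1 s5=0 s1=1 s2=1 s6=1 s7=1 s0=0 clk=1 s8=1
t6.Δ5 s4=1 s3=1 s5=0 s1=1 s2=1 s6=0 s7=1 s0=0 clk=1 s8=1

5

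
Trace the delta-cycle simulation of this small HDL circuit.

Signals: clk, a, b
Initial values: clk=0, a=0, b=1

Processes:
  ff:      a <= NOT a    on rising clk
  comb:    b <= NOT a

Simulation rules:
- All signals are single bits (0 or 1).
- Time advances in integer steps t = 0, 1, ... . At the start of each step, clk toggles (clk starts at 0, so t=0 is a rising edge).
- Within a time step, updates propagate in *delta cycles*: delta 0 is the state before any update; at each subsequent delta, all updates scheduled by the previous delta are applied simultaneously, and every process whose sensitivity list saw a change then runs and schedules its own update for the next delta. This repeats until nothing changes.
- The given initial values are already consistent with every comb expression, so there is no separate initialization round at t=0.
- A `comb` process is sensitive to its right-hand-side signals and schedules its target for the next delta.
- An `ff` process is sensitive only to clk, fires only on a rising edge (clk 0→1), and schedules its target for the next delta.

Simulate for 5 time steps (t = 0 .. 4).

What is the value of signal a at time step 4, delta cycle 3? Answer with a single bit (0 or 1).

1

t0.Δ0 clk=0 a=0 b=1
t0.Δ1 clk=1 a=0 b=1
t0.Δ2 clk=1 a=1 b=1
t0.Δ3 clk=1 a=1 b=0
t1.Δ0 clk=1 a=1 b=0
t1.Δ1 clk=0 a=1 b=0
t2.Δ0 clk=0 a=1 b=0
t2.Δ1 clk=1 a=1 b=0
t2.Δ2 clk=1 a=0 b=0
t2.Δ3 clk=1 a=0 b=1
t3.Δ0 clk=1 a=0 b=1
t3.Δ1 clk=0 a=0 b=1
t4.Δ0 clk=0 a=0 b=1
t4.Δ1 clk=1 a=0 b=1
t4.Δ2 clk=1 a=1 b=1
t4.Δ3 clk=1 a=1 b=0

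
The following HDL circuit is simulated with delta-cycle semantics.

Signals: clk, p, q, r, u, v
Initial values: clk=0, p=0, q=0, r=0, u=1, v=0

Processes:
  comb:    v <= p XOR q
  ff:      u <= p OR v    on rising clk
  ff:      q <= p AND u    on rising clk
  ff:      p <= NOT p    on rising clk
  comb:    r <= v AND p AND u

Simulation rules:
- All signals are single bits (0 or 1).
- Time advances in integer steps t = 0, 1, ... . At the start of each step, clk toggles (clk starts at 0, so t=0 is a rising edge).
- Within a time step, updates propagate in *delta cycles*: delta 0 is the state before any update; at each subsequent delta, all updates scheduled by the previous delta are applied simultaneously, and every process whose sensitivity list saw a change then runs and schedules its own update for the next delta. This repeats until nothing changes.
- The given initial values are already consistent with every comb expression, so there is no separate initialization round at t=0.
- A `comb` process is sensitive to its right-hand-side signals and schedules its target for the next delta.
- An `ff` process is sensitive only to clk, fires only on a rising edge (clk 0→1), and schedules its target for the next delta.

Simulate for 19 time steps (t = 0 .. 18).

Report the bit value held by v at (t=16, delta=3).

1

t=0 Δ0: u=1 q=0 v=0 clk=0 r=0 p=0
  Δ1: clk:0→1
  Δ2: u:1→0, p:0→1
  Δ3: v:0→1
  (3Δ to stable)
t=1 Δ0: u=0 q=0 v=1 clk=1 r=0 p=1
  Δ1: clk:1→0
  (1Δ to stable)
t=2 Δ0: u=0 q=0 v=1 clk=0 r=0 p=1
  Δ1: clk:0→1
  Δ2: u:0→1, p:1→0
  Δ3: v:1→0
  (3Δ to stable)
t=3 Δ0: u=1 q=0 v=0 clk=1 r=0 p=0
  Δ1: clk:1→0
  (1Δ to stable)
t=4 Δ0: u=1 q=0 v=0 clk=0 r=0 p=0
  Δ1: clk:0→1
  Δ2: u:1→0, p:0→1
  Δ3: v:0→1
  (3Δ to stable)
t=5 Δ0: u=0 q=0 v=1 clk=1 r=0 p=1
  Δ1: clk:1→0
  (1Δ to stable)
t=6 Δ0: u=0 q=0 v=1 clk=0 r=0 p=1
  Δ1: clk:0→1
  Δ2: u:0→1, p:1→0
  Δ3: v:1→0
  (3Δ to stable)
t=7 Δ0: u=1 q=0 v=0 clk=1 r=0 p=0
  Δ1: clk:1→0
  (1Δ to stable)
t=8 Δ0: u=1 q=0 v=0 clk=0 r=0 p=0
  Δ1: clk:0→1
  Δ2: u:1→0, p:0→1
  Δ3: v:0→1
  (3Δ to stable)
t=9 Δ0: u=0 q=0 v=1 clk=1 r=0 p=1
  Δ1: clk:1→0
  (1Δ to stable)
t=10 Δ0: u=0 q=0 v=1 clk=0 r=0 p=1
  Δ1: clk:0→1
  Δ2: u:0→1, p:1→0
  Δ3: v:1→0
  (3Δ to stable)
t=11 Δ0: u=1 q=0 v=0 clk=1 r=0 p=0
  Δ1: clk:1→0
  (1Δ to stable)
t=12 Δ0: u=1 q=0 v=0 clk=0 r=0 p=0
  Δ1: clk:0→1
  Δ2: u:1→0, p:0→1
  Δ3: v:0→1
  (3Δ to stable)
t=13 Δ0: u=0 q=0 v=1 clk=1 r=0 p=1
  Δ1: clk:1→0
  (1Δ to stable)
t=14 Δ0: u=0 q=0 v=1 clk=0 r=0 p=1
  Δ1: clk:0→1
  Δ2: u:0→1, p:1→0
  Δ3: v:1→0
  (3Δ to stable)
t=15 Δ0: u=1 q=0 v=0 clk=1 r=0 p=0
  Δ1: clk:1→0
  (1Δ to stable)
t=16 Δ0: u=1 q=0 v=0 clk=0 r=0 p=0
  Δ1: clk:0→1
  Δ2: u:1→0, p:0→1
  Δ3: v:0→1
  (3Δ to stable)
t=17 Δ0: u=0 q=0 v=1 clk=1 r=0 p=1
  Δ1: clk:1→0
  (1Δ to stable)
t=18 Δ0: u=0 q=0 v=1 clk=0 r=0 p=1
  Δ1: clk:0→1
  Δ2: u:0→1, p:1→0
  Δ3: v:1→0
  (3Δ to stable)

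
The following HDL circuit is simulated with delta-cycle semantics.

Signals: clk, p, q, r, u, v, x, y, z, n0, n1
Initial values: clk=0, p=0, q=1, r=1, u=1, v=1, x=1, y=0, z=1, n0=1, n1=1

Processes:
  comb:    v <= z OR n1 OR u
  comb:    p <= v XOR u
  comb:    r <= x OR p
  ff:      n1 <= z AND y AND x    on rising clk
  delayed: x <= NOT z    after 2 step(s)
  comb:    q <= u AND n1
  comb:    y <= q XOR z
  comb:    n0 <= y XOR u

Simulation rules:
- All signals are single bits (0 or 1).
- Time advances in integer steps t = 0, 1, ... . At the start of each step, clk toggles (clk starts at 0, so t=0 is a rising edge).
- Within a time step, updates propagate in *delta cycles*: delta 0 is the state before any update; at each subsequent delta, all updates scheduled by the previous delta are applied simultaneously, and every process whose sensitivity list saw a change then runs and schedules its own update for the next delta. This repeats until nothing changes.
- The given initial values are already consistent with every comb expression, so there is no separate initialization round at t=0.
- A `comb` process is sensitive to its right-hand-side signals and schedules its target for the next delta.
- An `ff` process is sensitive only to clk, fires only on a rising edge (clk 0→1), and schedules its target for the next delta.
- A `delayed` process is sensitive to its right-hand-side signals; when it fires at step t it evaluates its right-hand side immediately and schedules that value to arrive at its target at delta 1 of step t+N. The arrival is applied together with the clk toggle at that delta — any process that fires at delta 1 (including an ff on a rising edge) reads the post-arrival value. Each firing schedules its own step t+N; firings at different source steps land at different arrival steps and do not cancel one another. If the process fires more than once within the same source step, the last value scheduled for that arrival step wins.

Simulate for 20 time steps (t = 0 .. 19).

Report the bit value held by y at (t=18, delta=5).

t0.Δ0 v=1 q=1 n0=1 clk=0 r=1 z=1 p=0 n1=1 x=1 y=0 u=1
t0.Δ1 v=1 q=1 n0=1 clk=1 r=1 z=1 p=0 n1=1 x=1 y=0 u=1
t0.Δ2 v=1 q=1 n0=1 clk=1 r=1 z=1 p=0 n1=0 x=1 y=0 u=1
t0.Δ3 v=1 q=0 n0=1 clk=1 r=1 z=1 p=0 n1=0 x=1 y=0 u=1
t0.Δ4 v=1 q=0 n0=1 clk=1 r=1 z=1 p=0 n1=0 x=1 y=1 u=1
t0.Δ5 v=1 q=0 n0=0 clk=1 r=1 z=1 p=0 n1=0 x=1 y=1 u=1
t1.Δ0 v=1 q=0 n0=0 clk=1 r=1 z=1 p=0 n1=0 x=1 y=1 u=1
t1.Δ1 v=1 q=0 n0=0 clk=0 r=1 z=1 p=0 n1=0 x=1 y=1 u=1
t2.Δ0 v=1 q=0 n0=0 clk=0 r=1 z=1 p=0 n1=0 x=1 y=1 u=1
t2.Δ1 v=1 q=0 n0=0 clk=1 r=1 z=1 p=0 n1=0 x=1 y=1 u=1
t2.Δ2 v=1 q=0 n0=0 clk=1 r=1 z=1 p=0 n1=1 x=1 y=1 u=1
t2.Δ3 v=1 q=1 n0=0 clk=1 r=1 z=1 p=0 n1=1 x=1 y=1 u=1
t2.Δ4 v=1 q=1 n0=0 clk=1 r=1 z=1 p=0 n1=1 x=1 y=0 u=1
t2.Δ5 v=1 q=1 n0=1 clk=1 r=1 z=1 p=0 n1=1 x=1 y=0 u=1
t3.Δ0 v=1 q=1 n0=1 clk=1 r=1 z=1 p=0 n1=1 x=1 y=0 u=1
t3.Δ1 v=1 q=1 n0=1 clk=0 r=1 z=1 p=0 n1=1 x=1 y=0 u=1
t4.Δ0 v=1 q=1 n0=1 clk=0 r=1 z=1 p=0 n1=1 x=1 y=0 u=1
t4.Δ1 v=1 q=1 n0=1 clk=1 r=1 z=1 p=0 n1=1 x=1 y=0 u=1
t4.Δ2 v=1 q=1 n0=1 clk=1 r=1 z=1 p=0 n1=0 x=1 y=0 u=1
t4.Δ3 v=1 q=0 n0=1 clk=1 r=1 z=1 p=0 n1=0 x=1 y=0 u=1
t4.Δ4 v=1 q=0 n0=1 clk=1 r=1 z=1 p=0 n1=0 x=1 y=1 u=1
t4.Δ5 v=1 q=0 n0=0 clk=1 r=1 z=1 p=0 n1=0 x=1 y=1 u=1
t5.Δ0 v=1 q=0 n0=0 clk=1 r=1 z=1 p=0 n1=0 x=1 y=1 u=1
t5.Δ1 v=1 q=0 n0=0 clk=0 r=1 z=1 p=0 n1=0 x=1 y=1 u=1
t6.Δ0 v=1 q=0 n0=0 clk=0 r=1 z=1 p=0 n1=0 x=1 y=1 u=1
t6.Δ1 v=1 q=0 n0=0 clk=1 r=1 z=1 p=0 n1=0 x=1 y=1 u=1
t6.Δ2 v=1 q=0 n0=0 clk=1 r=1 z=1 p=0 n1=1 x=1 y=1 u=1
t6.Δ3 v=1 q=1 n0=0 clk=1 r=1 z=1 p=0 n1=1 x=1 y=1 u=1
t6.Δ4 v=1 q=1 n0=0 clk=1 r=1 z=1 p=0 n1=1 x=1 y=0 u=1
t6.Δ5 v=1 q=1 n0=1 clk=1 r=1 z=1 p=0 n1=1 x=1 y=0 u=1
t7.Δ0 v=1 q=1 n0=1 clk=1 r=1 z=1 p=0 n1=1 x=1 y=0 u=1
t7.Δ1 v=1 q=1 n0=1 clk=0 r=1 z=1 p=0 n1=1 x=1 y=0 u=1
t8.Δ0 v=1 q=1 n0=1 clk=0 r=1 z=1 p=0 n1=1 x=1 y=0 u=1
t8.Δ1 v=1 q=1 n0=1 clk=1 r=1 z=1 p=0 n1=1 x=1 y=0 u=1
t8.Δ2 v=1 q=1 n0=1 clk=1 r=1 z=1 p=0 n1=0 x=1 y=0 u=1
t8.Δ3 v=1 q=0 n0=1 clk=1 r=1 z=1 p=0 n1=0 x=1 y=0 u=1
t8.Δ4 v=1 q=0 n0=1 clk=1 r=1 z=1 p=0 n1=0 x=1 y=1 u=1
t8.Δ5 v=1 q=0 n0=0 clk=1 r=1 z=1 p=0 n1=0 x=1 y=1 u=1
t9.Δ0 v=1 q=0 n0=0 clk=1 r=1 z=1 p=0 n1=0 x=1 y=1 u=1
t9.Δ1 v=1 q=0 n0=0 clk=0 r=1 z=1 p=0 n1=0 x=1 y=1 u=1
t10.Δ0 v=1 q=0 n0=0 clk=0 r=1 z=1 p=0 n1=0 x=1 y=1 u=1
t10.Δ1 v=1 q=0 n0=0 clk=1 r=1 z=1 p=0 n1=0 x=1 y=1 u=1
t10.Δ2 v=1 q=0 n0=0 clk=1 r=1 z=1 p=0 n1=1 x=1 y=1 u=1
t10.Δ3 v=1 q=1 n0=0 clk=1 r=1 z=1 p=0 n1=1 x=1 y=1 u=1
t10.Δ4 v=1 q=1 n0=0 clk=1 r=1 z=1 p=0 n1=1 x=1 y=0 u=1
t10.Δ5 v=1 q=1 n0=1 clk=1 r=1 z=1 p=0 n1=1 x=1 y=0 u=1
t11.Δ0 v=1 q=1 n0=1 clk=1 r=1 z=1 p=0 n1=1 x=1 y=0 u=1
t11.Δ1 v=1 q=1 n0=1 clk=0 r=1 z=1 p=0 n1=1 x=1 y=0 u=1
t12.Δ0 v=1 q=1 n0=1 clk=0 r=1 z=1 p=0 n1=1 x=1 y=0 u=1
t12.Δ1 v=1 q=1 n0=1 clk=1 r=1 z=1 p=0 n1=1 x=1 y=0 u=1
t12.Δ2 v=1 q=1 n0=1 clk=1 r=1 z=1 p=0 n1=0 x=1 y=0 u=1
t12.Δ3 v=1 q=0 n0=1 clk=1 r=1 z=1 p=0 n1=0 x=1 y=0 u=1
t12.Δ4 v=1 q=0 n0=1 clk=1 r=1 z=1 p=0 n1=0 x=1 y=1 u=1
t12.Δ5 v=1 q=0 n0=0 clk=1 r=1 z=1 p=0 n1=0 x=1 y=1 u=1
t13.Δ0 v=1 q=0 n0=0 clk=1 r=1 z=1 p=0 n1=0 x=1 y=1 u=1
t13.Δ1 v=1 q=0 n0=0 clk=0 r=1 z=1 p=0 n1=0 x=1 y=1 u=1
t14.Δ0 v=1 q=0 n0=0 clk=0 r=1 z=1 p=0 n1=0 x=1 y=1 u=1
t14.Δ1 v=1 q=0 n0=0 clk=1 r=1 z=1 p=0 n1=0 x=1 y=1 u=1
t14.Δ2 v=1 q=0 n0=0 clk=1 r=1 z=1 p=0 n1=1 x=1 y=1 u=1
t14.Δ3 v=1 q=1 n0=0 clk=1 r=1 z=1 p=0 n1=1 x=1 y=1 u=1
t14.Δ4 v=1 q=1 n0=0 clk=1 r=1 z=1 p=0 n1=1 x=1 y=0 u=1
t14.Δ5 v=1 q=1 n0=1 clk=1 r=1 z=1 p=0 n1=1 x=1 y=0 u=1
t15.Δ0 v=1 q=1 n0=1 clk=1 r=1 z=1 p=0 n1=1 x=1 y=0 u=1
t15.Δ1 v=1 q=1 n0=1 clk=0 r=1 z=1 p=0 n1=1 x=1 y=0 u=1
t16.Δ0 v=1 q=1 n0=1 clk=0 r=1 z=1 p=0 n1=1 x=1 y=0 u=1
t16.Δ1 v=1 q=1 n0=1 clk=1 r=1 z=1 p=0 n1=1 x=1 y=0 u=1
t16.Δ2 v=1 q=1 n0=1 clk=1 r=1 z=1 p=0 n1=0 x=1 y=0 u=1
t16.Δ3 v=1 q=0 n0=1 clk=1 r=1 z=1 p=0 n1=0 x=1 y=0 u=1
t16.Δ4 v=1 q=0 n0=1 clk=1 r=1 z=1 p=0 n1=0 x=1 y=1 u=1
t16.Δ5 v=1 q=0 n0=0 clk=1 r=1 z=1 p=0 n1=0 x=1 y=1 u=1
t17.Δ0 v=1 q=0 n0=0 clk=1 r=1 z=1 p=0 n1=0 x=1 y=1 u=1
t17.Δ1 v=1 q=0 n0=0 clk=0 r=1 z=1 p=0 n1=0 x=1 y=1 u=1
t18.Δ0 v=1 q=0 n0=0 clk=0 r=1 z=1 p=0 n1=0 x=1 y=1 u=1
t18.Δ1 v=1 q=0 n0=0 clk=1 r=1 z=1 p=0 n1=0 x=1 y=1 u=1
t18.Δ2 v=1 q=0 n0=0 clk=1 r=1 z=1 p=0 n1=1 x=1 y=1 u=1
t18.Δ3 v=1 q=1 n0=0 clk=1 r=1 z=1 p=0 n1=1 x=1 y=1 u=1
t18.Δ4 v=1 q=1 n0=0 clk=1 r=1 z=1 p=0 n1=1 x=1 y=0 u=1
t18.Δ5 v=1 q=1 n0=1 clk=1 r=1 z=1 p=0 n1=1 x=1 y=0 u=1
t19.Δ0 v=1 q=1 n0=1 clk=1 r=1 z=1 p=0 n1=1 x=1 y=0 u=1
t19.Δ1 v=1 q=1 n0=1 clk=0 r=1 z=1 p=0 n1=1 x=1 y=0 u=1

0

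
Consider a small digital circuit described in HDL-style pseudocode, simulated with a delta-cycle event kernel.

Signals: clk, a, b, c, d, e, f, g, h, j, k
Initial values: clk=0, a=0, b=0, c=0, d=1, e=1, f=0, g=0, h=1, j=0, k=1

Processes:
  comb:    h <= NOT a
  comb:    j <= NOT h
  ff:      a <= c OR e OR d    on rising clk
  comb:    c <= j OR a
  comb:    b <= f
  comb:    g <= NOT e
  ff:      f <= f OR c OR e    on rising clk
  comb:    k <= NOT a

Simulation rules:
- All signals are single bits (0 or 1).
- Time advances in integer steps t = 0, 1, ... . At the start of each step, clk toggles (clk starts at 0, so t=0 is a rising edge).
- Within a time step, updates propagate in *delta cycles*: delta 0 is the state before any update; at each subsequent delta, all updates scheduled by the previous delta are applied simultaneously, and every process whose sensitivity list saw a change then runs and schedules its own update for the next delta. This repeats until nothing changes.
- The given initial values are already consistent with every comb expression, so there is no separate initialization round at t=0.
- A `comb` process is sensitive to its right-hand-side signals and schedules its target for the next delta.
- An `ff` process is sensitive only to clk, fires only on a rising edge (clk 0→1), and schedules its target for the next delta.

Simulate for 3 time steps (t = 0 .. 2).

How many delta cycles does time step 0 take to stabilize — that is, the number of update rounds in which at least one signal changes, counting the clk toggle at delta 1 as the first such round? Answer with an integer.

t=0 Δ0: a=0 b=0 k=1 clk=0 f=0 g=0 j=0 c=0 e=1 d=1 h=1
  Δ1: clk:0→1
  Δ2: a:0→1, f:0→1
  Δ3: b:0→1, k:1→0, c:0→1, h:1→0
  Δ4: j:0→1
  (4Δ to stable)
t=1 Δ0: a=1 b=1 k=0 clk=1 f=1 g=0 j=1 c=1 e=1 d=1 h=0
  Δ1: clk:1→0
  (1Δ to stable)
t=2 Δ0: a=1 b=1 k=0 clk=0 f=1 g=0 j=1 c=1 e=1 d=1 h=0
  Δ1: clk:0→1
  (1Δ to stable)

4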